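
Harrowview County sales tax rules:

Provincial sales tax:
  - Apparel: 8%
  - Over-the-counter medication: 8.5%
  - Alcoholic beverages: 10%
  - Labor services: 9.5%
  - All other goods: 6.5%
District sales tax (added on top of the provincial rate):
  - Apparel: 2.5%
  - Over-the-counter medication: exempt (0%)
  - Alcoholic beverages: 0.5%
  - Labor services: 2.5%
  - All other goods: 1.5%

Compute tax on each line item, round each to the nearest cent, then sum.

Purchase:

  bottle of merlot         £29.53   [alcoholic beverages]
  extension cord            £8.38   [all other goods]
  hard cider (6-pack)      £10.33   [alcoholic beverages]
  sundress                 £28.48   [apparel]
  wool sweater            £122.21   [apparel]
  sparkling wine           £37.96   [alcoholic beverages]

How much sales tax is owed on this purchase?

Bottle of merlot £29.53: alcoholic beverages → 10% + 0.5% district = 10.5% → £3.10
Extension cord £8.38: all other goods → 6.5% + 1.5% district = 8% → £0.67
Hard cider (6-pack) £10.33: alcoholic beverages → 10% + 0.5% district = 10.5% → £1.08
Sundress £28.48: apparel → 8% + 2.5% district = 10.5% → £2.99
Wool sweater £122.21: apparel → 8% + 2.5% district = 10.5% → £12.83
Sparkling wine £37.96: alcoholic beverages → 10% + 0.5% district = 10.5% → £3.99
Total tax = £3.10 + £0.67 + £1.08 + £2.99 + £12.83 + £3.99 = £24.66

£24.66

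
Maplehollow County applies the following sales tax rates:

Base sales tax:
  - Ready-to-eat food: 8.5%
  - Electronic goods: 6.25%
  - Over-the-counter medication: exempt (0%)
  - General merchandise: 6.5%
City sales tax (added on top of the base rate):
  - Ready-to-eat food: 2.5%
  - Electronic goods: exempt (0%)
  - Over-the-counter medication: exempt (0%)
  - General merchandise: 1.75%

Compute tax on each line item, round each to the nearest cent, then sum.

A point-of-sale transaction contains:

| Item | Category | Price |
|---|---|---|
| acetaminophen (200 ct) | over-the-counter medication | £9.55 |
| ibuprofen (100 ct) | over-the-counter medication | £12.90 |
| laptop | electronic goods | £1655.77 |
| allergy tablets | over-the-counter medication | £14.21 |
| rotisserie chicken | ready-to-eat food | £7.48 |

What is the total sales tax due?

£104.31

Acetaminophen (200 ct) £9.55: over-the-counter medication → 0% + 0% city = 0% → £0.00
Ibuprofen (100 ct) £12.90: over-the-counter medication → 0% + 0% city = 0% → £0.00
Laptop £1655.77: electronic goods → 6.25% + 0% city = 6.25% → £103.49
Allergy tablets £14.21: over-the-counter medication → 0% + 0% city = 0% → £0.00
Rotisserie chicken £7.48: ready-to-eat food → 8.5% + 2.5% city = 11% → £0.82
Total tax = £103.49 + £0.82 = £104.31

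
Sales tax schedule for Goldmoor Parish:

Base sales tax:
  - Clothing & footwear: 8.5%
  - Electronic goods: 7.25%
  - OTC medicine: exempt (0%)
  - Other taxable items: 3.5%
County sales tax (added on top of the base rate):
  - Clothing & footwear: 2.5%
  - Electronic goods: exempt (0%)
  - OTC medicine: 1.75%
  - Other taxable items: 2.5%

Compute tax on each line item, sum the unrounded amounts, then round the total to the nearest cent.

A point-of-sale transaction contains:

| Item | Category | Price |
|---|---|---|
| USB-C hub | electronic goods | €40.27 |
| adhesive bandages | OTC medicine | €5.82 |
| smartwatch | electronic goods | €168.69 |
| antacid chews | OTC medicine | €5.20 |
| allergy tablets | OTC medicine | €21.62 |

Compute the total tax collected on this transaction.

USB-C hub €40.27: electronic goods → 7.25% + 0% county = 7.25% → €2.919575
Adhesive bandages €5.82: OTC medicine → 0% + 1.75% county = 1.75% → €0.10185
Smartwatch €168.69: electronic goods → 7.25% + 0% county = 7.25% → €12.230025
Antacid chews €5.20: OTC medicine → 0% + 1.75% county = 1.75% → €0.091
Allergy tablets €21.62: OTC medicine → 0% + 1.75% county = 1.75% → €0.37835
Unrounded tax sum = €15.7208 → €15.72

€15.72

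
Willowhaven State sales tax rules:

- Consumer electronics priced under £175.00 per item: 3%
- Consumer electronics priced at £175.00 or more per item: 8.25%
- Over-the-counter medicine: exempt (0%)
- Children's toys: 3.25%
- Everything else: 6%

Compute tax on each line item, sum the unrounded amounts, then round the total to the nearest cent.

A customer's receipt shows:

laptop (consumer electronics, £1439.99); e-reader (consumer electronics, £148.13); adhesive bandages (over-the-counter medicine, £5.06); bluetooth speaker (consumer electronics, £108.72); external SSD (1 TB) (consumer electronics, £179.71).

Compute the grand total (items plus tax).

Laptop £1439.99: consumer electronics, £175.00 or more → 8.25% → £118.799175
E-reader £148.13: consumer electronics, under £175.00 → 3% → £4.4439
Adhesive bandages £5.06: over-the-counter medicine → 0% → £0.00
Bluetooth speaker £108.72: consumer electronics, under £175.00 → 3% → £3.2616
External SSD (1 TB) £179.71: consumer electronics, £175.00 or more → 8.25% → £14.826075
Subtotal = £1881.61; unrounded tax = £141.33075 → £141.33; total due = £2022.94

£2022.94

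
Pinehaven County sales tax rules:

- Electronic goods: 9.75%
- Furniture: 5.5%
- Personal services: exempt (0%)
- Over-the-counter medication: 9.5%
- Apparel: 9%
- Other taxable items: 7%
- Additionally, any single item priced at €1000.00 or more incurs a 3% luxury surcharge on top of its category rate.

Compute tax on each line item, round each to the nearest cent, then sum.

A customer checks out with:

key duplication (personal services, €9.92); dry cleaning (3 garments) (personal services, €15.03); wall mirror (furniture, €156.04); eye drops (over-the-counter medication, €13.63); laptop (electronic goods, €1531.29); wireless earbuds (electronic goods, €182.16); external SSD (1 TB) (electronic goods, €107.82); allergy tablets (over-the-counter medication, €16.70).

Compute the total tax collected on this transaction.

€234.97

Key duplication €9.92: personal services → 0% → €0.00
Dry cleaning (3 garments) €15.03: personal services → 0% → €0.00
Wall mirror €156.04: furniture → 5.5% → €8.58
Eye drops €13.63: over-the-counter medication → 9.5% → €1.29
Laptop €1531.29: electronic goods → 9.75% + 3% surcharge = 12.75% → €195.24
Wireless earbuds €182.16: electronic goods → 9.75% → €17.76
External SSD (1 TB) €107.82: electronic goods → 9.75% → €10.51
Allergy tablets €16.70: over-the-counter medication → 9.5% → €1.59
Total tax = €8.58 + €1.29 + €195.24 + €17.76 + €10.51 + €1.59 = €234.97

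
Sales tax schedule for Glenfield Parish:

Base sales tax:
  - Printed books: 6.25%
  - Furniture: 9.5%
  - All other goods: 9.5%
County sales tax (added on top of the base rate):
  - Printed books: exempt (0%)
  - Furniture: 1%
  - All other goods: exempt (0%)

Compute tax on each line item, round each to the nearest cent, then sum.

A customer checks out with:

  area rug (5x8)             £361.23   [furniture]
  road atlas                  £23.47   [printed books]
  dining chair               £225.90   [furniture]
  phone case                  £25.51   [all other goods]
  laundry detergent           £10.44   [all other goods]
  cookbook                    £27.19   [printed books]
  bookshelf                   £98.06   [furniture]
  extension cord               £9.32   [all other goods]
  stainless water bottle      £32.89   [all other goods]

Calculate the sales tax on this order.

£82.54

Area rug (5x8) £361.23: furniture → 9.5% + 1% county = 10.5% → £37.93
Road atlas £23.47: printed books → 6.25% + 0% county = 6.25% → £1.47
Dining chair £225.90: furniture → 9.5% + 1% county = 10.5% → £23.72
Phone case £25.51: all other goods → 9.5% + 0% county = 9.5% → £2.42
Laundry detergent £10.44: all other goods → 9.5% + 0% county = 9.5% → £0.99
Cookbook £27.19: printed books → 6.25% + 0% county = 6.25% → £1.70
Bookshelf £98.06: furniture → 9.5% + 1% county = 10.5% → £10.30
Extension cord £9.32: all other goods → 9.5% + 0% county = 9.5% → £0.89
Stainless water bottle £32.89: all other goods → 9.5% + 0% county = 9.5% → £3.12
Total tax = £37.93 + £1.47 + £23.72 + £2.42 + £0.99 + £1.70 + £10.30 + £0.89 + £3.12 = £82.54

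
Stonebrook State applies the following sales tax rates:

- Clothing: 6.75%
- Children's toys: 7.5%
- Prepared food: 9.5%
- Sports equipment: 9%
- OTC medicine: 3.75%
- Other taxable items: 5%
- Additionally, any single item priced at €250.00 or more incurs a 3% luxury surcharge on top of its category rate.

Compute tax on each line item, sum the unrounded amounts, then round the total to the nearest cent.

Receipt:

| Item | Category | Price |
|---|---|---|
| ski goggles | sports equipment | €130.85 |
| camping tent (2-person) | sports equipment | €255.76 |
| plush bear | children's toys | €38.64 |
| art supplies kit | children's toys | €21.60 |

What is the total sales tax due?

Ski goggles €130.85: sports equipment → 9% → €11.7765
Camping tent (2-person) €255.76: sports equipment → 9% + 3% surcharge = 12% → €30.6912
Plush bear €38.64: children's toys → 7.5% → €2.898
Art supplies kit €21.60: children's toys → 7.5% → €1.62
Unrounded tax sum = €46.9857 → €46.99

€46.99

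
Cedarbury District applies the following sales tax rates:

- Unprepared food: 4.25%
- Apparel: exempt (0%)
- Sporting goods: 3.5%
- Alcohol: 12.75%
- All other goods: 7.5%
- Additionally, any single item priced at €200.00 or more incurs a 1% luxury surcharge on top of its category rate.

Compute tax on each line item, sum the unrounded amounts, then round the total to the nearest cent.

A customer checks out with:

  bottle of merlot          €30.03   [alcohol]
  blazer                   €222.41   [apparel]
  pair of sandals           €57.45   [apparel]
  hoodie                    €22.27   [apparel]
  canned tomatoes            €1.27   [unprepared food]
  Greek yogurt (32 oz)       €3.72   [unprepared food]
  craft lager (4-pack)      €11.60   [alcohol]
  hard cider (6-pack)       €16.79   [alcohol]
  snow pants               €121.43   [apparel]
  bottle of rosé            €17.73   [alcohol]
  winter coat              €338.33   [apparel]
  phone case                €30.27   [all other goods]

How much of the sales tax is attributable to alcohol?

Bottle of merlot €30.03: alcohol → 12.75% → €3.828825
Craft lager (4-pack) €11.60: alcohol → 12.75% → €1.479
Hard cider (6-pack) €16.79: alcohol → 12.75% → €2.140725
Bottle of rosé €17.73: alcohol → 12.75% → €2.260575
Tax on alcohol: unrounded sum = €9.709125 → €9.71

€9.71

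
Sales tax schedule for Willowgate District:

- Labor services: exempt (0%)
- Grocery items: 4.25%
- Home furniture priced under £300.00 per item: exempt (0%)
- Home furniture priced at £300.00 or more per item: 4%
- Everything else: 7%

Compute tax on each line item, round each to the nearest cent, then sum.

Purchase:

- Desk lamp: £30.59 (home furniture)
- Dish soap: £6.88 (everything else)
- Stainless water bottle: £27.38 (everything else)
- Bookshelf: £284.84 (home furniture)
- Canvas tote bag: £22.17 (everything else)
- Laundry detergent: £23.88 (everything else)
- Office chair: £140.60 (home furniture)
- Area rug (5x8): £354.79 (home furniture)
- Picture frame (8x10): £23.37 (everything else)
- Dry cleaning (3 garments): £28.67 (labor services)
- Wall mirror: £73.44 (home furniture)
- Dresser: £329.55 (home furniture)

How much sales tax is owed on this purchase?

£34.63

Desk lamp £30.59: home furniture, under £300.00 → 0% → £0.00
Dish soap £6.88: everything else → 7% → £0.48
Stainless water bottle £27.38: everything else → 7% → £1.92
Bookshelf £284.84: home furniture, under £300.00 → 0% → £0.00
Canvas tote bag £22.17: everything else → 7% → £1.55
Laundry detergent £23.88: everything else → 7% → £1.67
Office chair £140.60: home furniture, under £300.00 → 0% → £0.00
Area rug (5x8) £354.79: home furniture, £300.00 or more → 4% → £14.19
Picture frame (8x10) £23.37: everything else → 7% → £1.64
Dry cleaning (3 garments) £28.67: labor services → 0% → £0.00
Wall mirror £73.44: home furniture, under £300.00 → 0% → £0.00
Dresser £329.55: home furniture, £300.00 or more → 4% → £13.18
Total tax = £0.48 + £1.92 + £1.55 + £1.67 + £14.19 + £1.64 + £13.18 = £34.63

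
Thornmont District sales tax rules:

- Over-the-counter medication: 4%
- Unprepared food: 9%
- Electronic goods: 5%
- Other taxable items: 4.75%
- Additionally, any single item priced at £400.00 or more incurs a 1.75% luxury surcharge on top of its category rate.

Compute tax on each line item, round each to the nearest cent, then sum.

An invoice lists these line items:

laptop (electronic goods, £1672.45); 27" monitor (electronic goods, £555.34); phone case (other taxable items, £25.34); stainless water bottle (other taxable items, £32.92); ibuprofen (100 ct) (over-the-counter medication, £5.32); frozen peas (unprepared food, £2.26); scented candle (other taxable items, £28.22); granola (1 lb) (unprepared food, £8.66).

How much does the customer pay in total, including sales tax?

Laptop £1672.45: electronic goods → 5% + 1.75% surcharge = 6.75% → £112.89
27" monitor £555.34: electronic goods → 5% + 1.75% surcharge = 6.75% → £37.49
Phone case £25.34: other taxable items → 4.75% → £1.20
Stainless water bottle £32.92: other taxable items → 4.75% → £1.56
Ibuprofen (100 ct) £5.32: over-the-counter medication → 4% → £0.21
Frozen peas £2.26: unprepared food → 9% → £0.20
Scented candle £28.22: other taxable items → 4.75% → £1.34
Granola (1 lb) £8.66: unprepared food → 9% → £0.78
Subtotal = £2330.51; tax = £155.67; total due = £2486.18

£2486.18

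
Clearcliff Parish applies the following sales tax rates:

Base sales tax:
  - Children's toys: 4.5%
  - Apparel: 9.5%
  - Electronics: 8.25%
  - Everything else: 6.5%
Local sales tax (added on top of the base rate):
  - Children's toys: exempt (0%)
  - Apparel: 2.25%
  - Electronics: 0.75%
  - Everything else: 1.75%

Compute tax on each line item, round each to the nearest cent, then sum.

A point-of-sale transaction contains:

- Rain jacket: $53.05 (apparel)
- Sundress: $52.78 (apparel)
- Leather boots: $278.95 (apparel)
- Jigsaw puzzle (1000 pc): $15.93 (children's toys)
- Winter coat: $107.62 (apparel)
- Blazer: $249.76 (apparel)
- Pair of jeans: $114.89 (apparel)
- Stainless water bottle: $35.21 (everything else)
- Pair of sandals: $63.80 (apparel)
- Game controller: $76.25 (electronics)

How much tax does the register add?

$118.69

Rain jacket $53.05: apparel → 9.5% + 2.25% local = 11.75% → $6.23
Sundress $52.78: apparel → 9.5% + 2.25% local = 11.75% → $6.20
Leather boots $278.95: apparel → 9.5% + 2.25% local = 11.75% → $32.78
Jigsaw puzzle (1000 pc) $15.93: children's toys → 4.5% + 0% local = 4.5% → $0.72
Winter coat $107.62: apparel → 9.5% + 2.25% local = 11.75% → $12.65
Blazer $249.76: apparel → 9.5% + 2.25% local = 11.75% → $29.35
Pair of jeans $114.89: apparel → 9.5% + 2.25% local = 11.75% → $13.50
Stainless water bottle $35.21: everything else → 6.5% + 1.75% local = 8.25% → $2.90
Pair of sandals $63.80: apparel → 9.5% + 2.25% local = 11.75% → $7.50
Game controller $76.25: electronics → 8.25% + 0.75% local = 9% → $6.86
Total tax = $6.23 + $6.20 + $32.78 + $0.72 + $12.65 + $29.35 + $13.50 + $2.90 + $7.50 + $6.86 = $118.69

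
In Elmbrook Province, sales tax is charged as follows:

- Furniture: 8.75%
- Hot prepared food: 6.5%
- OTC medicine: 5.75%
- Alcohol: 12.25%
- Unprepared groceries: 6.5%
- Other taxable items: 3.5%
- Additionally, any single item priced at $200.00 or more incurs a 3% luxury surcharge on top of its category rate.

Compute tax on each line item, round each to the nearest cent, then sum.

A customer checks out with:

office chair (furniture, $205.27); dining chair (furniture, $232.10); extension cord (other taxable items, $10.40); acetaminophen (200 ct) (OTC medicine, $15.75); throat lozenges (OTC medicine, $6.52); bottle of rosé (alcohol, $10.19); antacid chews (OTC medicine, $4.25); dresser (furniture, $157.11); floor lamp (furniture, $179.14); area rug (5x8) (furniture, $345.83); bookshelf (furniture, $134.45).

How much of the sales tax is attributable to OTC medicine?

$1.52

Acetaminophen (200 ct) $15.75: OTC medicine → 5.75% → $0.91
Throat lozenges $6.52: OTC medicine → 5.75% → $0.37
Antacid chews $4.25: OTC medicine → 5.75% → $0.24
Tax on OTC medicine = $0.91 + $0.37 + $0.24 = $1.52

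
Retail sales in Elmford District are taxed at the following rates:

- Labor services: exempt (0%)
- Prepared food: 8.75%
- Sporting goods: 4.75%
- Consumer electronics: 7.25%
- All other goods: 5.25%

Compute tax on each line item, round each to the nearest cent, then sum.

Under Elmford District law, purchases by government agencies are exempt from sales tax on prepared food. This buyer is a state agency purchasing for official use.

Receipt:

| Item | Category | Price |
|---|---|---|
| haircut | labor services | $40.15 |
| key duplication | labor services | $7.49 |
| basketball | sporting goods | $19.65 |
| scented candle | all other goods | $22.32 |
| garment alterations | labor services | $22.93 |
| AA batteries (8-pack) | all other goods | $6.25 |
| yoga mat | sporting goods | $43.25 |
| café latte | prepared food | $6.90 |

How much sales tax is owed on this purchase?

$4.48

Haircut $40.15: labor services → 0% → $0.00
Key duplication $7.49: labor services → 0% → $0.00
Basketball $19.65: sporting goods → 4.75% → $0.93
Scented candle $22.32: all other goods → 5.25% → $1.17
Garment alterations $22.93: labor services → 0% → $0.00
AA batteries (8-pack) $6.25: all other goods → 5.25% → $0.33
Yoga mat $43.25: sporting goods → 4.75% → $2.05
Café latte $6.90: prepared food, buyer-exempt → 0% → $0.00
Total tax = $0.93 + $1.17 + $0.33 + $2.05 = $4.48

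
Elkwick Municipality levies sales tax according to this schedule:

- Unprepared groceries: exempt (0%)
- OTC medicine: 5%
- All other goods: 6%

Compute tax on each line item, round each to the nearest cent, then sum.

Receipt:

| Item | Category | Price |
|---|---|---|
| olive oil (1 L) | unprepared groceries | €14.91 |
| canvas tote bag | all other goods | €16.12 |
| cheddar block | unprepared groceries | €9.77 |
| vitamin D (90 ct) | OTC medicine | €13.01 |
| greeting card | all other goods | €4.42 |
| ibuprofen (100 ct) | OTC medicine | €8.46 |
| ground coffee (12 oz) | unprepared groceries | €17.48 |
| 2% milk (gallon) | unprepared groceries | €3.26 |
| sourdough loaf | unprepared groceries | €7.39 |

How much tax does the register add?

€2.31

Olive oil (1 L) €14.91: unprepared groceries → 0% → €0.00
Canvas tote bag €16.12: all other goods → 6% → €0.97
Cheddar block €9.77: unprepared groceries → 0% → €0.00
Vitamin D (90 ct) €13.01: OTC medicine → 5% → €0.65
Greeting card €4.42: all other goods → 6% → €0.27
Ibuprofen (100 ct) €8.46: OTC medicine → 5% → €0.42
Ground coffee (12 oz) €17.48: unprepared groceries → 0% → €0.00
2% milk (gallon) €3.26: unprepared groceries → 0% → €0.00
Sourdough loaf €7.39: unprepared groceries → 0% → €0.00
Total tax = €0.97 + €0.65 + €0.27 + €0.42 = €2.31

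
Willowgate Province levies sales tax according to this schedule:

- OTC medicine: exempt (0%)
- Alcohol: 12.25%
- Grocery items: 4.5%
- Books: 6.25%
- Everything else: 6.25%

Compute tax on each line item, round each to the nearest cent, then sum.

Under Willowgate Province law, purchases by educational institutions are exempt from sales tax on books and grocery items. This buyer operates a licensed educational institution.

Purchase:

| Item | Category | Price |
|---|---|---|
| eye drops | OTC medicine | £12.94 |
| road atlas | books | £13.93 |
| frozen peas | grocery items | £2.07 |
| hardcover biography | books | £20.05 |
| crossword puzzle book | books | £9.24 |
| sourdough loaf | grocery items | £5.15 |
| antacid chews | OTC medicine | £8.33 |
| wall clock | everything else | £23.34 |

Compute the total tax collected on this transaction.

£1.46

Eye drops £12.94: OTC medicine → 0% → £0.00
Road atlas £13.93: books, buyer-exempt → 0% → £0.00
Frozen peas £2.07: grocery items, buyer-exempt → 0% → £0.00
Hardcover biography £20.05: books, buyer-exempt → 0% → £0.00
Crossword puzzle book £9.24: books, buyer-exempt → 0% → £0.00
Sourdough loaf £5.15: grocery items, buyer-exempt → 0% → £0.00
Antacid chews £8.33: OTC medicine → 0% → £0.00
Wall clock £23.34: everything else → 6.25% → £1.46
Total tax = £1.46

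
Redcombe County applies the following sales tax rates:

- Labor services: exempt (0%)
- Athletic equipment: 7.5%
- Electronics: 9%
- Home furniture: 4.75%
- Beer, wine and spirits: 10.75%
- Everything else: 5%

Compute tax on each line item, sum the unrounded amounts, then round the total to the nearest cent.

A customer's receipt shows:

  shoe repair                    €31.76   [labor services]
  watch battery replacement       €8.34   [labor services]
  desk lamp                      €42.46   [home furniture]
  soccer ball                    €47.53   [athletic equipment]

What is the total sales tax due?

€5.58

Shoe repair €31.76: labor services → 0% → €0.00
Watch battery replacement €8.34: labor services → 0% → €0.00
Desk lamp €42.46: home furniture → 4.75% → €2.01685
Soccer ball €47.53: athletic equipment → 7.5% → €3.56475
Unrounded tax sum = €5.5816 → €5.58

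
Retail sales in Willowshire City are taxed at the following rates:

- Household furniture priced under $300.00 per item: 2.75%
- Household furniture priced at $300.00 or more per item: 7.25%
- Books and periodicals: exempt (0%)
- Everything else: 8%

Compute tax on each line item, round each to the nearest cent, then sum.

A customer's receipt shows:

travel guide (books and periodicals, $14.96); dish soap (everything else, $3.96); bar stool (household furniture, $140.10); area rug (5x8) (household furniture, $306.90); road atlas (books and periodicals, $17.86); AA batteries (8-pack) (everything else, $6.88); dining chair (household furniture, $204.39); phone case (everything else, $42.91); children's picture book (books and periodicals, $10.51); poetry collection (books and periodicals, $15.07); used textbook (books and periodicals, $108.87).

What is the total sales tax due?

$36.02

Travel guide $14.96: books and periodicals → 0% → $0.00
Dish soap $3.96: everything else → 8% → $0.32
Bar stool $140.10: household furniture, under $300.00 → 2.75% → $3.85
Area rug (5x8) $306.90: household furniture, $300.00 or more → 7.25% → $22.25
Road atlas $17.86: books and periodicals → 0% → $0.00
AA batteries (8-pack) $6.88: everything else → 8% → $0.55
Dining chair $204.39: household furniture, under $300.00 → 2.75% → $5.62
Phone case $42.91: everything else → 8% → $3.43
Children's picture book $10.51: books and periodicals → 0% → $0.00
Poetry collection $15.07: books and periodicals → 0% → $0.00
Used textbook $108.87: books and periodicals → 0% → $0.00
Total tax = $0.32 + $3.85 + $22.25 + $0.55 + $5.62 + $3.43 = $36.02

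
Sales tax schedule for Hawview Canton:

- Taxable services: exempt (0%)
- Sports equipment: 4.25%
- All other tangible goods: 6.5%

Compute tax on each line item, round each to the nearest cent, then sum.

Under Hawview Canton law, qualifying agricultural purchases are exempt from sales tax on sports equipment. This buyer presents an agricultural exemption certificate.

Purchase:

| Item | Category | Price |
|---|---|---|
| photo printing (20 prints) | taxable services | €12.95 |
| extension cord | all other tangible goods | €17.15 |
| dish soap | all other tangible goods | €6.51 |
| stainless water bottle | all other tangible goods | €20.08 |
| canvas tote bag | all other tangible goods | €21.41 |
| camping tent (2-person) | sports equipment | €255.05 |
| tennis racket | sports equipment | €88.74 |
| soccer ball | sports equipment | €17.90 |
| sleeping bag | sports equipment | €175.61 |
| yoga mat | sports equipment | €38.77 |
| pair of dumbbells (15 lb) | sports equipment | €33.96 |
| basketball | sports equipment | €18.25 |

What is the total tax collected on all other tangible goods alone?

€4.23

Extension cord €17.15: all other tangible goods → 6.5% → €1.11
Dish soap €6.51: all other tangible goods → 6.5% → €0.42
Stainless water bottle €20.08: all other tangible goods → 6.5% → €1.31
Canvas tote bag €21.41: all other tangible goods → 6.5% → €1.39
Tax on all other tangible goods = €1.11 + €0.42 + €1.31 + €1.39 = €4.23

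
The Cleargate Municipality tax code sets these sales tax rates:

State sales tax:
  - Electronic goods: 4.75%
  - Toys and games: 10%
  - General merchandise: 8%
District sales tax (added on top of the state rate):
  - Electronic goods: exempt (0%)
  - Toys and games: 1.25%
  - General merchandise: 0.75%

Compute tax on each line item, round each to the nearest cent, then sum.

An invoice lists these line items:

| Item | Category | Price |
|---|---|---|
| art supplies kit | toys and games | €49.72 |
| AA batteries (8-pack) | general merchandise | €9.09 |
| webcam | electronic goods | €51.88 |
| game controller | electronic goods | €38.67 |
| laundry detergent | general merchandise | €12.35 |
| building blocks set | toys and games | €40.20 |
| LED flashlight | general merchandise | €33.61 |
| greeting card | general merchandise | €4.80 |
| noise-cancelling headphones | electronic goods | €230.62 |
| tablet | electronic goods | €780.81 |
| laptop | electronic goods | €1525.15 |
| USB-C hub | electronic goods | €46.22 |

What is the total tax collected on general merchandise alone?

€5.24

AA batteries (8-pack) €9.09: general merchandise → 8% + 0.75% district = 8.75% → €0.80
Laundry detergent €12.35: general merchandise → 8% + 0.75% district = 8.75% → €1.08
LED flashlight €33.61: general merchandise → 8% + 0.75% district = 8.75% → €2.94
Greeting card €4.80: general merchandise → 8% + 0.75% district = 8.75% → €0.42
Tax on general merchandise = €0.80 + €1.08 + €2.94 + €0.42 = €5.24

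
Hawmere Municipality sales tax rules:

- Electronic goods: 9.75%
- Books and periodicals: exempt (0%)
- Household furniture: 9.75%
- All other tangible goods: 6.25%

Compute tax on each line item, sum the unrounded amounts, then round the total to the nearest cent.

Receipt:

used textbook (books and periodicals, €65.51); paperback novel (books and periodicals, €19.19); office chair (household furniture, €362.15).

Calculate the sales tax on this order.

Used textbook €65.51: books and periodicals → 0% → €0.00
Paperback novel €19.19: books and periodicals → 0% → €0.00
Office chair €362.15: household furniture → 9.75% → €35.309625
Unrounded tax sum = €35.309625 → €35.31

€35.31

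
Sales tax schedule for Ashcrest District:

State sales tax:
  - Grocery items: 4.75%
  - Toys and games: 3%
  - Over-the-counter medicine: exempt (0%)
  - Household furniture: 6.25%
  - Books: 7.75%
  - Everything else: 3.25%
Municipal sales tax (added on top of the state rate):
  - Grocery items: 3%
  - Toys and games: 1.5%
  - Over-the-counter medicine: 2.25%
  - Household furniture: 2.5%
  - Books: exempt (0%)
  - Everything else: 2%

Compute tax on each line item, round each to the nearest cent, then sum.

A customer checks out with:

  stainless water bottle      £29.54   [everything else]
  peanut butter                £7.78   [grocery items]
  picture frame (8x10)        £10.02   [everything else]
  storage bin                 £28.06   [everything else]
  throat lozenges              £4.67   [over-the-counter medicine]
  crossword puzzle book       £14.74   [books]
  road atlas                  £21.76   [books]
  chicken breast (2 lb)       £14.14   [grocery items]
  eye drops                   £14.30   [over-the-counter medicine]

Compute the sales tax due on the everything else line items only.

Stainless water bottle £29.54: everything else → 3.25% + 2% municipal = 5.25% → £1.55
Picture frame (8x10) £10.02: everything else → 3.25% + 2% municipal = 5.25% → £0.53
Storage bin £28.06: everything else → 3.25% + 2% municipal = 5.25% → £1.47
Tax on everything else = £1.55 + £0.53 + £1.47 = £3.55

£3.55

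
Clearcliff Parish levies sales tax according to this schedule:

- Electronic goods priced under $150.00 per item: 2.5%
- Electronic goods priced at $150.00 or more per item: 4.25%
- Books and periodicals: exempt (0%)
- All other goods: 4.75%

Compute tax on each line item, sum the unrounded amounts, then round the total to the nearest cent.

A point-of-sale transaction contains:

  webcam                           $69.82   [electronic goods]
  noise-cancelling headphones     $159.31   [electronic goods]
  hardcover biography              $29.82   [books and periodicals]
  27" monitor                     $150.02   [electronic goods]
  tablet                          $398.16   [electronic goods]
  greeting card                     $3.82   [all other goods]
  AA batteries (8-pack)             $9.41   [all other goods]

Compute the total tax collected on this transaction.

Webcam $69.82: electronic goods, under $150.00 → 2.5% → $1.7455
Noise-cancelling headphones $159.31: electronic goods, $150.00 or more → 4.25% → $6.770675
Hardcover biography $29.82: books and periodicals → 0% → $0.00
27" monitor $150.02: electronic goods, $150.00 or more → 4.25% → $6.37585
Tablet $398.16: electronic goods, $150.00 or more → 4.25% → $16.9218
Greeting card $3.82: all other goods → 4.75% → $0.18145
AA batteries (8-pack) $9.41: all other goods → 4.75% → $0.446975
Unrounded tax sum = $32.44225 → $32.44

$32.44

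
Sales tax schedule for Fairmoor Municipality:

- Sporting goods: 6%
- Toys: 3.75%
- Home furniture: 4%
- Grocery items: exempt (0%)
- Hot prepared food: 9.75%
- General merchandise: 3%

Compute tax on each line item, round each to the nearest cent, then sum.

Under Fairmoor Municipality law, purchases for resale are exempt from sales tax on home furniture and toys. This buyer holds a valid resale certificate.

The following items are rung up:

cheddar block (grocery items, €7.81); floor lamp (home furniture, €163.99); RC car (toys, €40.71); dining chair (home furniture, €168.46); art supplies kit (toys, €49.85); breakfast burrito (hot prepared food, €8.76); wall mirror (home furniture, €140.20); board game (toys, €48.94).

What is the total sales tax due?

Cheddar block €7.81: grocery items → 0% → €0.00
Floor lamp €163.99: home furniture, buyer-exempt → 0% → €0.00
RC car €40.71: toys, buyer-exempt → 0% → €0.00
Dining chair €168.46: home furniture, buyer-exempt → 0% → €0.00
Art supplies kit €49.85: toys, buyer-exempt → 0% → €0.00
Breakfast burrito €8.76: hot prepared food → 9.75% → €0.85
Wall mirror €140.20: home furniture, buyer-exempt → 0% → €0.00
Board game €48.94: toys, buyer-exempt → 0% → €0.00
Total tax = €0.85

€0.85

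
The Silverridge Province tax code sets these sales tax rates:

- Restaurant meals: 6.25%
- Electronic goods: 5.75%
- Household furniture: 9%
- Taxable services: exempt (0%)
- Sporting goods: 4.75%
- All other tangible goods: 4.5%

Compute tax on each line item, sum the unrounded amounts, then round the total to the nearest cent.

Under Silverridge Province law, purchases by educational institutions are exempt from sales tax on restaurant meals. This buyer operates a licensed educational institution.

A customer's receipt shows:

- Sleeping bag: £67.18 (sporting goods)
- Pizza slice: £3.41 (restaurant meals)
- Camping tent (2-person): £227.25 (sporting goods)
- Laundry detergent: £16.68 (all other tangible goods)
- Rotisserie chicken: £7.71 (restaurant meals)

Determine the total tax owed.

£14.74

Sleeping bag £67.18: sporting goods → 4.75% → £3.19105
Pizza slice £3.41: restaurant meals, buyer-exempt → 0% → £0.00
Camping tent (2-person) £227.25: sporting goods → 4.75% → £10.794375
Laundry detergent £16.68: all other tangible goods → 4.5% → £0.7506
Rotisserie chicken £7.71: restaurant meals, buyer-exempt → 0% → £0.00
Unrounded tax sum = £14.736025 → £14.74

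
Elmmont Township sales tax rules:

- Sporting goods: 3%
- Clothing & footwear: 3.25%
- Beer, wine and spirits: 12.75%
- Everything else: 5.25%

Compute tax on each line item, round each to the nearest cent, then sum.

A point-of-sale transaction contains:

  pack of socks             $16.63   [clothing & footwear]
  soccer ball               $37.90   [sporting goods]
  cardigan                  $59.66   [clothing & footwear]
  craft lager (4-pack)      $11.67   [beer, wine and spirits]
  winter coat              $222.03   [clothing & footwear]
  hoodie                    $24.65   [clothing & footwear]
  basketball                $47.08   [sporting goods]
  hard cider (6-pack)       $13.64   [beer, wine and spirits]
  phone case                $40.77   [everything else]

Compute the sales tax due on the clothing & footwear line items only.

Pack of socks $16.63: clothing & footwear → 3.25% → $0.54
Cardigan $59.66: clothing & footwear → 3.25% → $1.94
Winter coat $222.03: clothing & footwear → 3.25% → $7.22
Hoodie $24.65: clothing & footwear → 3.25% → $0.80
Tax on clothing & footwear = $0.54 + $1.94 + $7.22 + $0.80 = $10.50

$10.50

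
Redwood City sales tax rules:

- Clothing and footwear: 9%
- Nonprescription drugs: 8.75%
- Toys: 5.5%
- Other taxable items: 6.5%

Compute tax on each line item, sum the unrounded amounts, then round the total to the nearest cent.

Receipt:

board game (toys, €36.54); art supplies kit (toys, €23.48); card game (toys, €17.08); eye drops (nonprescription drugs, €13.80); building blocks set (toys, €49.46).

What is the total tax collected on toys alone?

Board game €36.54: toys → 5.5% → €2.0097
Art supplies kit €23.48: toys → 5.5% → €1.2914
Card game €17.08: toys → 5.5% → €0.9394
Building blocks set €49.46: toys → 5.5% → €2.7203
Tax on toys: unrounded sum = €6.9608 → €6.96

€6.96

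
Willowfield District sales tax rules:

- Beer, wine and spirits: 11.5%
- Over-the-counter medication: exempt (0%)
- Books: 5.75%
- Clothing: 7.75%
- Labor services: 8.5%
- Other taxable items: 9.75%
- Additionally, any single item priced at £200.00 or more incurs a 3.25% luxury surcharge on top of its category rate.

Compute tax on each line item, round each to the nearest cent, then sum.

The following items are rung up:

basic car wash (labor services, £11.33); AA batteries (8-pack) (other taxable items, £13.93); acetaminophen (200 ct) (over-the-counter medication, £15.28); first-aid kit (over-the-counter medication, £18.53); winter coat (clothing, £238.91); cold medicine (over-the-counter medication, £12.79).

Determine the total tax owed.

Basic car wash £11.33: labor services → 8.5% → £0.96
AA batteries (8-pack) £13.93: other taxable items → 9.75% → £1.36
Acetaminophen (200 ct) £15.28: over-the-counter medication → 0% → £0.00
First-aid kit £18.53: over-the-counter medication → 0% → £0.00
Winter coat £238.91: clothing → 7.75% + 3.25% surcharge = 11% → £26.28
Cold medicine £12.79: over-the-counter medication → 0% → £0.00
Total tax = £0.96 + £1.36 + £26.28 = £28.60

£28.60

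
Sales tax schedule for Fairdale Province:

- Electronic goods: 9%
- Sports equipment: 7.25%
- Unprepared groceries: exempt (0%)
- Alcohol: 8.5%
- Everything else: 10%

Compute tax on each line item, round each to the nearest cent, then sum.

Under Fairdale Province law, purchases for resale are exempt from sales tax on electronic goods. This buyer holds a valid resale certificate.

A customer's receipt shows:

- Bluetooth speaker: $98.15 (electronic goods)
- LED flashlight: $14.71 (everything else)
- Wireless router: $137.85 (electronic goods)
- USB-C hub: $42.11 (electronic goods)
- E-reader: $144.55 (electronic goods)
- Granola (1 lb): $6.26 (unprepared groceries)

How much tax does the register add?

$1.47

Bluetooth speaker $98.15: electronic goods, buyer-exempt → 0% → $0.00
LED flashlight $14.71: everything else → 10% → $1.47
Wireless router $137.85: electronic goods, buyer-exempt → 0% → $0.00
USB-C hub $42.11: electronic goods, buyer-exempt → 0% → $0.00
E-reader $144.55: electronic goods, buyer-exempt → 0% → $0.00
Granola (1 lb) $6.26: unprepared groceries → 0% → $0.00
Total tax = $1.47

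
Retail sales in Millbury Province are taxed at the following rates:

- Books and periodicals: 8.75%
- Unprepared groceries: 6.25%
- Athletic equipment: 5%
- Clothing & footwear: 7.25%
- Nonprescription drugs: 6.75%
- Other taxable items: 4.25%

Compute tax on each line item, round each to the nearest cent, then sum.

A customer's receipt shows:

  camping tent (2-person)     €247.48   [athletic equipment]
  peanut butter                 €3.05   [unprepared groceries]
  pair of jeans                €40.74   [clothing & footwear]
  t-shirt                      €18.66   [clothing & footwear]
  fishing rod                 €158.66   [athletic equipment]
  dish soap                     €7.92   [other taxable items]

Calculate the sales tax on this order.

Camping tent (2-person) €247.48: athletic equipment → 5% → €12.37
Peanut butter €3.05: unprepared groceries → 6.25% → €0.19
Pair of jeans €40.74: clothing & footwear → 7.25% → €2.95
T-shirt €18.66: clothing & footwear → 7.25% → €1.35
Fishing rod €158.66: athletic equipment → 5% → €7.93
Dish soap €7.92: other taxable items → 4.25% → €0.34
Total tax = €12.37 + €0.19 + €2.95 + €1.35 + €7.93 + €0.34 = €25.13

€25.13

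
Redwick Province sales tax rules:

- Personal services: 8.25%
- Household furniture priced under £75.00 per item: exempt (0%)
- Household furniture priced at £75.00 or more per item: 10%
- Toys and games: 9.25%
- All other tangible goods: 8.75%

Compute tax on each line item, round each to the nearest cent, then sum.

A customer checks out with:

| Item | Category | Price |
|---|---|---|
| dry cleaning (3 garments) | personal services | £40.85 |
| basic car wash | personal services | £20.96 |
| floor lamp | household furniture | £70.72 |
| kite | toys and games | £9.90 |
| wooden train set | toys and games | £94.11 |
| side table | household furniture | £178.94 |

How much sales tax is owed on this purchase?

Dry cleaning (3 garments) £40.85: personal services → 8.25% → £3.37
Basic car wash £20.96: personal services → 8.25% → £1.73
Floor lamp £70.72: household furniture, under £75.00 → 0% → £0.00
Kite £9.90: toys and games → 9.25% → £0.92
Wooden train set £94.11: toys and games → 9.25% → £8.71
Side table £178.94: household furniture, £75.00 or more → 10% → £17.89
Total tax = £3.37 + £1.73 + £0.92 + £8.71 + £17.89 = £32.62

£32.62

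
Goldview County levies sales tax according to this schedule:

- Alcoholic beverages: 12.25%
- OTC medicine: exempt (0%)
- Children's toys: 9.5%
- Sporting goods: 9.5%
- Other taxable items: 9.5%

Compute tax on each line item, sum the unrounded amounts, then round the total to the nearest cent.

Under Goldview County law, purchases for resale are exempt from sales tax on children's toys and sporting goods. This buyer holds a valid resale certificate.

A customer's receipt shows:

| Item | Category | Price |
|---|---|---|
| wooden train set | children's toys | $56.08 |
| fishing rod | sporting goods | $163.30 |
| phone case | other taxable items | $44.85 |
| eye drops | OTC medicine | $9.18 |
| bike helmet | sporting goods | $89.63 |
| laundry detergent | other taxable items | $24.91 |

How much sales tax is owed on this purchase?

$6.63

Wooden train set $56.08: children's toys, buyer-exempt → 0% → $0.00
Fishing rod $163.30: sporting goods, buyer-exempt → 0% → $0.00
Phone case $44.85: other taxable items → 9.5% → $4.26075
Eye drops $9.18: OTC medicine → 0% → $0.00
Bike helmet $89.63: sporting goods, buyer-exempt → 0% → $0.00
Laundry detergent $24.91: other taxable items → 9.5% → $2.36645
Unrounded tax sum = $6.6272 → $6.63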